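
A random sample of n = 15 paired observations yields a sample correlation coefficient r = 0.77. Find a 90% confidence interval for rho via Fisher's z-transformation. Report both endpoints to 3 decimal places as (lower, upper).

z_r = atanh(0.77) = 1.020328;  SE = 1/√(n−3) = 1/√12 = 0.288675
z-limits: 1.020328 ± 1.645·0.288675 = 1.020328 ± 0.474870 = [0.545458, 1.495198]
ρ-limits: (tanh 0.545458, tanh 1.495198) = (0.497, 0.904)

(0.497, 0.904)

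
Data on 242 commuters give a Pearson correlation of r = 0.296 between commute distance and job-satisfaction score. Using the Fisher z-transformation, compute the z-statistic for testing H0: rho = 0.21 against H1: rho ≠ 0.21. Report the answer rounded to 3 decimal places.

1.422

z_r = atanh(0.296) = 0.305130,  z_0 = atanh(0.21) = 0.213171
SE = 1/√(n−3) = 1/√239 = 0.064685
z = (z_r − z_0)/SE = (0.305130 − 0.213171) / 0.064685 = 0.091959 / 0.064685 = 1.422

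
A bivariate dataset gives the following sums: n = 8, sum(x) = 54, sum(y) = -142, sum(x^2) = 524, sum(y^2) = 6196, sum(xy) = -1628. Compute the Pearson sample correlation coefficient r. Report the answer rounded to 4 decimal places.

-0.8744

S_xy = nΣxy − ΣxΣy = 8·(-1628) − 54·(-142) = -13024 − (-7668) = -5356
S_xx = nΣx² − (Σx)² = 8·524 − 54² = 4192 − 2916 = 1276
S_yy = nΣy² − (Σy)² = 8·6196 − (-142)² = 49568 − 20164 = 29404
r = S_xy / √(S_xx·S_yy) = -5356 / √(1276·29404) = -5356 / √37519504 = -5356 / 6125.3166 = -0.8744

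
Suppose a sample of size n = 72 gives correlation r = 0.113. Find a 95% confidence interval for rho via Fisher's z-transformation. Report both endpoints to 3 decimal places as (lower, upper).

Fisher z: z_r = atanh(r) = ½·ln((1+0.113)/(1−0.113)) = 0.113485
SE(z) = 1/√(n−3) = 1/√69 = 0.120386
95% ⇒ z* = 1.960; margin = 1.960·0.120386 = 0.235957
CI on z-scale: (-0.122472, 0.349442)
Back-transform: tanh(-0.122472) = -0.121863, tanh(0.349442) = 0.335881

(-0.122, 0.336)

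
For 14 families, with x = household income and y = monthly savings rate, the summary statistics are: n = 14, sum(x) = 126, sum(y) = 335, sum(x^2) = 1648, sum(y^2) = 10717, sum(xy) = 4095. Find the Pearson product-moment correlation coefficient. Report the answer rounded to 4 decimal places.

0.9166

Numerator: nΣxy − (Σx)(Σy) = 14·4095 − (126)(335) = 15120
Denominator: √[(nΣx²−(Σx)²)(nΣy²−(Σy)²)]
  nΣx²−(Σx)² = 14·1648 − 15876 = 7196;  nΣy²−(Σy)² = 14·10717 − 112225 = 37813
  √(7196·37813) = √272102348 = 16495.5251
r = 15120 / 16495.5251 = 0.9166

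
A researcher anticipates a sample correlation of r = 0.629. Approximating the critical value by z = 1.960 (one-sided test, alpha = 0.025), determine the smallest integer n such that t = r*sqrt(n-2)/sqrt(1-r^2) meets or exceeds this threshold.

r√(n−2)/√(1−r²) ≥ 1.960  ⇔  n−2 ≥ (1.960)²·(1−r²)/r²
(1−r²)/r² = (1−0.395641)/0.395641 = 1.5275
n ≥ 2 + 3.8416·1.5275 = 2 + 5.8680 = 7.8680
⌈7.8680⌉ = 8

8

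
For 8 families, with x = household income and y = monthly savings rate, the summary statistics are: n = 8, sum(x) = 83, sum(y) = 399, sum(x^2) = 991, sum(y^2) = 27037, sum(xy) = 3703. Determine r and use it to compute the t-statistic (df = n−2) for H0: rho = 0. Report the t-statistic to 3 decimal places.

-1.246

Numerator: nΣxy − (Σx)(Σy) = 8·3703 − (83)(399) = -3493
Denominator: √[(nΣx²−(Σx)²)(nΣy²−(Σy)²)]
  nΣx²−(Σx)² = 8·991 − 6889 = 1039;  nΣy²−(Σy)² = 8·27037 − 159201 = 57095
  √(1039·57095) = √59321705 = 7702.0585
r = -3493 / 7702.0585 = -0.4535
t = r·√(n−2)/√(1−r²) = -0.4535·√6 / √(1−0.205662) = -1.110844 / 0.891256 = -1.246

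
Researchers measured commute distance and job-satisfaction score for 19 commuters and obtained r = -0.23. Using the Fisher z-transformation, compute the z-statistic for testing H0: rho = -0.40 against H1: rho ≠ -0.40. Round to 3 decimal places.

z_r = atanh(-0.23) = -0.234189,  z_0 = atanh(-0.40) = -0.423649
SE = 1/√(n−3) = 1/√16 = 0.250000
z = (z_r − z_0)/SE = (-0.234189 − (-0.423649)) / 0.250000 = 0.189460 / 0.250000 = 0.758

0.758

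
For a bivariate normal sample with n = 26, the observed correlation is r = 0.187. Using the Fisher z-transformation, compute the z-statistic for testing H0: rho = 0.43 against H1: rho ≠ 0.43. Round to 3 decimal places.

z_r = atanh(0.187) = 0.189227,  z_0 = atanh(0.43) = 0.459897
SE = 1/√(n−3) = 1/√23 = 0.208514
z = (z_r − z_0)/SE = (0.189227 − 0.459897) / 0.208514 = -0.270670 / 0.208514 = -1.298

-1.298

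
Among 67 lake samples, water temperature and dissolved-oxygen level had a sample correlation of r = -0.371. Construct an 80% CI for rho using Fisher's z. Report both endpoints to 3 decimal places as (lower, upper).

Fisher z: z_r = atanh(r) = ½·ln((1+(-0.371))/(1−(-0.371))) = -0.389582
SE(z) = 1/√(n−3) = 1/√64 = 0.125000
80% ⇒ z* = 1.282; margin = 1.282·0.125000 = 0.160250
CI on z-scale: (-0.549832, -0.229332)
Back-transform: tanh(-0.549832) = -0.500394, tanh(-0.229332) = -0.225394

(-0.500, -0.225)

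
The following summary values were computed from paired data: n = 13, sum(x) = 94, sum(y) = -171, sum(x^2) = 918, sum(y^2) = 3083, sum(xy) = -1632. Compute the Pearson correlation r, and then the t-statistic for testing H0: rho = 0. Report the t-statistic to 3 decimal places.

-6.384

S_xy = nΣxy − ΣxΣy = 13·(-1632) − 94·(-171) = -21216 − (-16074) = -5142
S_xx = nΣx² − (Σx)² = 13·918 − 94² = 11934 − 8836 = 3098
S_yy = nΣy² − (Σy)² = 13·3083 − (-171)² = 40079 − 29241 = 10838
r = S_xy / √(S_xx·S_yy) = -5142 / √(3098·10838) = -5142 / √33576124 = -5142 / 5794.4908 = -0.8874
t = r·√(n−2)/√(1−r²) = -0.8874·√11 / √(1−0.787479) = -2.943173 / 0.461000 = -6.384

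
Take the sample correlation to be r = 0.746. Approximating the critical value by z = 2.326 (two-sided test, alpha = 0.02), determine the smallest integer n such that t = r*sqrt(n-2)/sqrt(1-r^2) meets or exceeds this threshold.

7

r√(n−2)/√(1−r²) ≥ 2.326  ⇔  n−2 ≥ (2.326)²·(1−r²)/r²
(1−r²)/r² = (1−0.556516)/0.556516 = 0.7969
n ≥ 2 + 5.410276·0.7969 = 2 + 4.3114 = 6.3114
⌈6.3114⌉ = 7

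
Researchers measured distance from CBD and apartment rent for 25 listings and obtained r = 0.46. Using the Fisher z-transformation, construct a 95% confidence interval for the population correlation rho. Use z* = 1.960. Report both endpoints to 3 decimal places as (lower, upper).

(0.079, 0.724)

Fisher z: z_r = atanh(r) = ½·ln((1+0.46)/(1−0.46)) = 0.497311
SE(z) = 1/√(n−3) = 1/√22 = 0.213201
95% ⇒ z* = 1.960; margin = 1.960·0.213201 = 0.417874
CI on z-scale: (0.079437, 0.915185)
Back-transform: tanh(0.079437) = 0.079270, tanh(0.915185) = 0.723612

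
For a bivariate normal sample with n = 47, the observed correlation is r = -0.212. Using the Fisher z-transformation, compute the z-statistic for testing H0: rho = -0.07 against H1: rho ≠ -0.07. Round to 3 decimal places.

-0.963

Fisher z: atanh(-0.212) = -0.215265, atanh(-0.07) = -0.070115
z = (z_r − z_0)·√(n−3) = (-0.215265 − (-0.070115))·√44 = -0.145150 · 6.633250 = -0.963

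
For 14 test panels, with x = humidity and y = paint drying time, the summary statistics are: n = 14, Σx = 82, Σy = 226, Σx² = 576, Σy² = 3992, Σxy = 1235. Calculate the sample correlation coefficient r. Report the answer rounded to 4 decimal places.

S_xy = nΣxy − ΣxΣy = 14·1235 − 82·226 = 17290 − 18532 = -1242
S_xx = nΣx² − (Σx)² = 14·576 − 82² = 8064 − 6724 = 1340
S_yy = nΣy² − (Σy)² = 14·3992 − 226² = 55888 − 51076 = 4812
r = S_xy / √(S_xx·S_yy) = -1242 / √(1340·4812) = -1242 / √6448080 = -1242 / 2539.3070 = -0.4891

-0.4891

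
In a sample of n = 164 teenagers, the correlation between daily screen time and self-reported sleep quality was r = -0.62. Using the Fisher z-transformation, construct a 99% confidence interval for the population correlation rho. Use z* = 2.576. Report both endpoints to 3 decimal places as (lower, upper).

Fisher z: z_r = atanh(r) = ½·ln((1+(-0.62))/(1−(-0.62))) = -0.725005
SE(z) = 1/√(n−3) = 1/√161 = 0.078811
99% ⇒ z* = 2.576; margin = 2.576·0.078811 = 0.203017
CI on z-scale: (-0.928022, -0.521988)
Back-transform: tanh(-0.928022) = -0.729670, tanh(-0.521988) = -0.479233

(-0.730, -0.479)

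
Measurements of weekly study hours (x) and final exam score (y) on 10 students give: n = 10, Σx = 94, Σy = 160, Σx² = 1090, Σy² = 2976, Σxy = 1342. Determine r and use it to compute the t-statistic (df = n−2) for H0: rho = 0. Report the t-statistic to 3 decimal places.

-1.877

Numerator: nΣxy − (Σx)(Σy) = 10·1342 − (94)(160) = -1620
Denominator: √[(nΣx²−(Σx)²)(nΣy²−(Σy)²)]
  nΣx²−(Σx)² = 10·1090 − 8836 = 2064;  nΣy²−(Σy)² = 10·2976 − 25600 = 4160
  √(2064·4160) = √8586240 = 2930.2287
r = -1620 / 2930.2287 = -0.5529
t = r·√(n−2)/√(1−r²) = -0.5529·√8 / √(1−0.305698) = -1.563837 / 0.833248 = -1.877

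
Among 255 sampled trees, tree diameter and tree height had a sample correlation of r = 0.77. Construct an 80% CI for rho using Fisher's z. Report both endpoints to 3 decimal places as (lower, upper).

(0.735, 0.801)

z_r = atanh(0.77) = 1.020328;  SE = 1/√(n−3) = 1/√252 = 0.062994
z-limits: 1.020328 ± 1.282·0.062994 = 1.020328 ± 0.080758 = [0.939570, 1.101086]
ρ-limits: (tanh 0.939570, tanh 1.101086) = (0.735, 0.801)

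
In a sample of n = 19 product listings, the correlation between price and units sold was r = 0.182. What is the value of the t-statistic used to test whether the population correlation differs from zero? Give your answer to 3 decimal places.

t = r·√(n−2) / √(1−r²) with r = 0.182, n = 19
  = 0.182·√17 / √(1 − 0.033124)
  = 0.182·4.123106 / 0.983299
  = 0.750405 / 0.983299 = 0.763

0.763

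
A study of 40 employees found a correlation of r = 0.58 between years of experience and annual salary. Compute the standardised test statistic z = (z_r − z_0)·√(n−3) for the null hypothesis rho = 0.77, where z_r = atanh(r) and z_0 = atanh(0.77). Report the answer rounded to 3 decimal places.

z_r = atanh(0.58) = 0.662463,  z_0 = atanh(0.77) = 1.020328
SE = 1/√(n−3) = 1/√37 = 0.164399
z = (z_r − z_0)/SE = (0.662463 − 1.020328) / 0.164399 = -0.357865 / 0.164399 = -2.177

-2.177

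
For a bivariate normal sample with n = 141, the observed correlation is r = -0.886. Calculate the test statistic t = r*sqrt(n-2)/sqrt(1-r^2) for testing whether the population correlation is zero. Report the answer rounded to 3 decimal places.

t = r·√(n−2) / √(1−r²) with r = -0.886, n = 141
  = -0.886·√139 / √(1 − 0.784996)
  = -0.886·11.789826 / 0.463685
  = -10.445786 / 0.463685 = -22.528

-22.528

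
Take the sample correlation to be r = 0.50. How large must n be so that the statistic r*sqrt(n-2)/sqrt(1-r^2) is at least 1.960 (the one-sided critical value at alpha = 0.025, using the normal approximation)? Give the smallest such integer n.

r√(n−2)/√(1−r²) ≥ 1.960  ⇔  n−2 ≥ (1.960)²·(1−r²)/r²
(1−r²)/r² = (1−0.2500)/0.2500 = 3.0000
n ≥ 2 + 3.8416·3.0000 = 2 + 11.5248 = 13.5248
⌈13.5248⌉ = 14

14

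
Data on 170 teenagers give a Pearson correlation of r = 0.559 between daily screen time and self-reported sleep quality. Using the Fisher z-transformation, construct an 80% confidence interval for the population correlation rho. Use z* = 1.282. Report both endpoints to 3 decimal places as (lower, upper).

z_r = atanh(0.559) = 0.631377;  SE = 1/√(n−3) = 1/√167 = 0.077382
z-limits: 0.631377 ± 1.282·0.077382 = 0.631377 ± 0.099204 = [0.532173, 0.730581]
ρ-limits: (tanh 0.532173, tanh 0.730581) = (0.487, 0.623)

(0.487, 0.623)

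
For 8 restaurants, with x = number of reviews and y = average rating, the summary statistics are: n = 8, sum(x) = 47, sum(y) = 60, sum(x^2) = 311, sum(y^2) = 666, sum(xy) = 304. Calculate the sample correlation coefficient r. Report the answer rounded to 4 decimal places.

-0.5588

Numerator: nΣxy − (Σx)(Σy) = 8·304 − (47)(60) = -388
Denominator: √[(nΣx²−(Σx)²)(nΣy²−(Σy)²)]
  nΣx²−(Σx)² = 8·311 − 2209 = 279;  nΣy²−(Σy)² = 8·666 − 3600 = 1728
  √(279·1728) = √482112 = 694.3429
r = -388 / 694.3429 = -0.5588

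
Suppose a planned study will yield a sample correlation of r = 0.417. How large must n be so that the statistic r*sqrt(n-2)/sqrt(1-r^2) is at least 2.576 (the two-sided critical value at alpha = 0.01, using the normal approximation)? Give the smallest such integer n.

34

r√(n−2)/√(1−r²) ≥ 2.576  ⇔  n−2 ≥ (2.576)²·(1−r²)/r²
(1−r²)/r² = (1−0.173889)/0.173889 = 4.7508
n ≥ 2 + 6.635776·4.7508 = 2 + 31.5252 = 33.5252
⌈33.5252⌉ = 34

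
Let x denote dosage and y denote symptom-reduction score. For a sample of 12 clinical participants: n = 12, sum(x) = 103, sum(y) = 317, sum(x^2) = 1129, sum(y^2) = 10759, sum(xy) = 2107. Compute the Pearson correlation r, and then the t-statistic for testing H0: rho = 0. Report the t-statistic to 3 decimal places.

Numerator: nΣxy − (Σx)(Σy) = 12·2107 − (103)(317) = -7367
Denominator: √[(nΣx²−(Σx)²)(nΣy²−(Σy)²)]
  nΣx²−(Σx)² = 12·1129 − 10609 = 2939;  nΣy²−(Σy)² = 12·10759 − 100489 = 28619
  √(2939·28619) = √84111241 = 9171.2181
r = -7367 / 9171.2181 = -0.8033
t = r·√(n−2)/√(1−r²) = -0.8033·√10 / √(1−0.645291) = -2.540258 / 0.595575 = -4.265

-4.265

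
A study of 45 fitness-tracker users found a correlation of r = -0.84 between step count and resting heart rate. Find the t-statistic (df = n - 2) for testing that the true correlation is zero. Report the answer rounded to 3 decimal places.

-10.152

1 − r² = 1 − 0.7056 = 0.2944;  √(1−r²) = 0.542586
√(n−2) = √43 = 6.557439
t = r·√(n−2)/√(1−r²) = -0.84 · 6.557439 / 0.542586 = -10.152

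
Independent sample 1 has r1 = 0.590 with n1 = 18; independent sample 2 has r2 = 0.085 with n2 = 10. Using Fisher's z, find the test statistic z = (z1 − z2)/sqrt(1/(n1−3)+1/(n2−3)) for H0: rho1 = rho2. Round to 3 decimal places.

1.294

z1 = atanh(0.590) = 0.677666,  z2 = atanh(0.085) = 0.085206
SE = √(1/(n1−3) + 1/(n2−3)) = √(1/15 + 1/7) = √(0.0666667 + 0.1428571) = √0.2095238 = 0.457738
z = (z1 − z2)/SE = (0.677666 − 0.085206) / 0.457738 = 0.592460 / 0.457738 = 1.294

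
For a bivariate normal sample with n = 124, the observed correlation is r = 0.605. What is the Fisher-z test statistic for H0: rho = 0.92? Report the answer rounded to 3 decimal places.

Fisher z: atanh(0.605) = 0.700997, atanh(0.92) = 1.589027
z = (z_r − z_0)·√(n−3) = (0.700997 − 1.589027)·√121 = -0.888030 · 11.000000 = -9.768

-9.768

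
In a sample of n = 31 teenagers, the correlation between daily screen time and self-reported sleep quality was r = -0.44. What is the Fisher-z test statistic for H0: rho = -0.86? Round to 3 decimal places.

z_r = atanh(-0.44) = -0.472231,  z_0 = atanh(-0.86) = -1.293345
SE = 1/√(n−3) = 1/√28 = 0.188982
z = (z_r − z_0)/SE = (-0.472231 − (-1.293345)) / 0.188982 = 0.821114 / 0.188982 = 4.345

4.345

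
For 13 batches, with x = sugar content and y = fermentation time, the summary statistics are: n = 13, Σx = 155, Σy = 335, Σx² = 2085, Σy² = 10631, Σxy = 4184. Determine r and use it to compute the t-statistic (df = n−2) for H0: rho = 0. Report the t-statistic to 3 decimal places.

Numerator: nΣxy − (Σx)(Σy) = 13·4184 − (155)(335) = 2467
Denominator: √[(nΣx²−(Σx)²)(nΣy²−(Σy)²)]
  nΣx²−(Σx)² = 13·2085 − 24025 = 3080;  nΣy²−(Σy)² = 13·10631 − 112225 = 25978
  √(3080·25978) = √80012240 = 8944.9561
r = 2467 / 8944.9561 = 0.2758
t = r·√(n−2)/√(1−r²) = 0.2758·√11 / √(1−0.076066) = 0.914725 / 0.961215 = 0.952

0.952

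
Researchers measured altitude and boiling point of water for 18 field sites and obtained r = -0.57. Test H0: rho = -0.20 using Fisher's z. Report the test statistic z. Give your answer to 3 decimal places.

Fisher z: atanh(-0.57) = -0.647523, atanh(-0.20) = -0.202733
z = (z_r − z_0)·√(n−3) = (-0.647523 − (-0.202733))·√15 = -0.444790 · 3.872983 = -1.723

-1.723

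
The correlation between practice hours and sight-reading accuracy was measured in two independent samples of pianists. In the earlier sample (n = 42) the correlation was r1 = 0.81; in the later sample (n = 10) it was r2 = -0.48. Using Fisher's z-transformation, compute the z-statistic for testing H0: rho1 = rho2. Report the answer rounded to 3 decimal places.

4.020

z1 = atanh(0.81) = 1.127029,  z2 = atanh(-0.48) = -0.522984
SE = √(1/(n1−3) + 1/(n2−3)) = √(1/39 + 1/7) = √(0.0256410 + 0.1428571) = √0.1684981 = 0.410485
z = (z1 − z2)/SE = (1.127029 − (-0.522984)) / 0.410485 = 1.650013 / 0.410485 = 4.020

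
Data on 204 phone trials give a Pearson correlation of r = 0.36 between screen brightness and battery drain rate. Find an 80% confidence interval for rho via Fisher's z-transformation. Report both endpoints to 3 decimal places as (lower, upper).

z_r = atanh(0.36) = 0.376886;  SE = 1/√(n−3) = 1/√201 = 0.070535
z-limits: 0.376886 ± 1.282·0.070535 = 0.376886 ± 0.090426 = [0.286460, 0.467312]
ρ-limits: (tanh 0.286460, tanh 0.467312) = (0.279, 0.436)

(0.279, 0.436)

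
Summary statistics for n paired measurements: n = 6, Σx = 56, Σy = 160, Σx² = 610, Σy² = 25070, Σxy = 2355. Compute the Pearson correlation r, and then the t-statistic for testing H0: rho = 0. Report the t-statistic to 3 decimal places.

Numerator: nΣxy − (Σx)(Σy) = 6·2355 − (56)(160) = 5170
Denominator: √[(nΣx²−(Σx)²)(nΣy²−(Σy)²)]
  nΣx²−(Σx)² = 6·610 − 3136 = 524;  nΣy²−(Σy)² = 6·25070 − 25600 = 124820
  √(524·124820) = √65405680 = 8087.3778
r = 5170 / 8087.3778 = 0.6393
t = r·√(n−2)/√(1−r²) = 0.6393·√4 / √(1−0.408704) = 1.278600 / 0.768958 = 1.663

1.663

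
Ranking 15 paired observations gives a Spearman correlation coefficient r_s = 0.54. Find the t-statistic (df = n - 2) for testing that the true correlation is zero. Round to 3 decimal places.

2.313

t = r_s·√(n−2) / √(1−r_s²) with r_s = 0.54, n = 15
  = 0.54·√13 / √(1 − 0.2916)
  = 0.54·3.605551 / 0.841665
  = 1.946998 / 0.841665 = 2.313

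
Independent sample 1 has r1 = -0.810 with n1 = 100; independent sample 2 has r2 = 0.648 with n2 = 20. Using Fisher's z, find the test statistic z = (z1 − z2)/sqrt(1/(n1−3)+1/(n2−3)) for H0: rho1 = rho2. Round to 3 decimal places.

z1 = atanh(-0.810) = -1.127029,  z2 = atanh(0.648) = 0.771843
SE = √(1/(n1−3) + 1/(n2−3)) = √(1/97 + 1/17) = √(0.0103093 + 0.0588235) = √0.0691328 = 0.262931
z = (z1 − z2)/SE = (-1.127029 − 0.771843) / 0.262931 = -1.898872 / 0.262931 = -7.222

-7.222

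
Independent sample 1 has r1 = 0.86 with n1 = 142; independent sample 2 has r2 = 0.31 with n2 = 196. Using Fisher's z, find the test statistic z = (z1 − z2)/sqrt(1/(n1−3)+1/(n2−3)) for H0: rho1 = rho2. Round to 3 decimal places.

z1 = atanh(0.86) = 1.293345,  z2 = atanh(0.31) = 0.320545
SE = √(1/(n1−3) + 1/(n2−3)) = √(1/139 + 1/193) = √(0.0071942 + 0.0051813) = √0.0123755 = 0.111245
z = (z1 − z2)/SE = (1.293345 − 0.320545) / 0.111245 = 0.972800 / 0.111245 = 8.745

8.745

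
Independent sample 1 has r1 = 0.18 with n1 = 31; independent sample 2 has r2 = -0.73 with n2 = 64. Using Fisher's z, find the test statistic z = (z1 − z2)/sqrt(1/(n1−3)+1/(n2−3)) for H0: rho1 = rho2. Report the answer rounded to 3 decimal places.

4.866

Fisher z-transforms: z1 = atanh(0.18) = 0.181983, z2 = atanh(-0.73) = -0.928727; difference d = 1.110710
Var(d) = 1/28 + 1/61 = 0.0357143 + 0.0163934 = 0.0521077
z = d/√Var(d) = 1.110710 / √0.0521077 = 1.110710 / 0.228271 = 4.866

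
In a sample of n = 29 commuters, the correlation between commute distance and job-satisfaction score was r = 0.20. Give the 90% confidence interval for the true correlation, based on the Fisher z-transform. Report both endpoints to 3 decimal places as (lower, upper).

(-0.119, 0.482)

Fisher z: z_r = atanh(r) = ½·ln((1+0.20)/(1−0.20)) = 0.202733
SE(z) = 1/√(n−3) = 1/√26 = 0.196116
90% ⇒ z* = 1.645; margin = 1.645·0.196116 = 0.322611
CI on z-scale: (-0.119878, 0.525344)
Back-transform: tanh(-0.119878) = -0.119307, tanh(0.525344) = 0.481814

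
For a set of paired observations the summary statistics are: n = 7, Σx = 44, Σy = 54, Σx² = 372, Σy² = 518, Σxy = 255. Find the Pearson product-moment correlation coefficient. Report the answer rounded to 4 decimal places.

S_xy = nΣxy − ΣxΣy = 7·255 − 44·54 = 1785 − 2376 = -591
S_xx = nΣx² − (Σx)² = 7·372 − 44² = 2604 − 1936 = 668
S_yy = nΣy² − (Σy)² = 7·518 − 54² = 3626 − 2916 = 710
r = S_xy / √(S_xx·S_yy) = -591 / √(668·710) = -591 / √474280 = -591 / 688.6799 = -0.8582

-0.8582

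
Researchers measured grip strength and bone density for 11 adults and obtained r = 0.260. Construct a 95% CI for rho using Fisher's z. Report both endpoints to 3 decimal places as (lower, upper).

Fisher z: z_r = atanh(r) = ½·ln((1+0.260)/(1−0.260)) = 0.266108
SE(z) = 1/√(n−3) = 1/√8 = 0.353553
95% ⇒ z* = 1.960; margin = 1.960·0.353553 = 0.692964
CI on z-scale: (-0.426856, 0.959072)
Back-transform: tanh(-0.426856) = -0.402690, tanh(0.959072) = 0.743863

(-0.403, 0.744)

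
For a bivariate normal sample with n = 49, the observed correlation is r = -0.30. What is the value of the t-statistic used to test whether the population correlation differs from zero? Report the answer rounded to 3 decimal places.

-2.156

t = r·√(n−2) / √(1−r²) with r = -0.30, n = 49
  = -0.30·√47 / √(1 − 0.0900)
  = -0.30·6.855655 / 0.953939
  = -2.056696 / 0.953939 = -2.156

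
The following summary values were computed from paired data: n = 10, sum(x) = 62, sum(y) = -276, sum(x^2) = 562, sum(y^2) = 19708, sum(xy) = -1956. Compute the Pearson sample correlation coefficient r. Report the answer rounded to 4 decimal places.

Numerator: nΣxy − (Σx)(Σy) = 10·(-1956) − (62)(-276) = -2448
Denominator: √[(nΣx²−(Σx)²)(nΣy²−(Σy)²)]
  nΣx²−(Σx)² = 10·562 − 3844 = 1776;  nΣy²−(Σy)² = 10·19708 − 76176 = 120904
  √(1776·120904) = √214725504 = 14653.5151
r = -2448 / 14653.5151 = -0.1671

-0.1671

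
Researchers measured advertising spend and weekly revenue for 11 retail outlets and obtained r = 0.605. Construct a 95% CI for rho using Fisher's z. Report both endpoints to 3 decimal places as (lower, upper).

(0.008, 0.884)

z_r = atanh(0.605) = 0.700997;  SE = 1/√(n−3) = 1/√8 = 0.353553
z-limits: 0.700997 ± 1.960·0.353553 = 0.700997 ± 0.692964 = [0.008033, 1.393961]
ρ-limits: (tanh 0.008033, tanh 1.393961) = (0.008, 0.884)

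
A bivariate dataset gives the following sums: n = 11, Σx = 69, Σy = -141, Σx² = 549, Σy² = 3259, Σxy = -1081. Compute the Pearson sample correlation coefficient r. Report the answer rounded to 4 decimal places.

S_xy = nΣxy − ΣxΣy = 11·(-1081) − 69·(-141) = -11891 − (-9729) = -2162
S_xx = nΣx² − (Σx)² = 11·549 − 69² = 6039 − 4761 = 1278
S_yy = nΣy² − (Σy)² = 11·3259 − (-141)² = 35849 − 19881 = 15968
r = S_xy / √(S_xx·S_yy) = -2162 / √(1278·15968) = -2162 / √20407104 = -2162 / 4517.4223 = -0.4786

-0.4786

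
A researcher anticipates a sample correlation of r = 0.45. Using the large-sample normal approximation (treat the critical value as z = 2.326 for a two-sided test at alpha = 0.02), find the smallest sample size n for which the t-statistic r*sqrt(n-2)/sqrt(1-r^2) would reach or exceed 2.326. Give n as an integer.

24

Need r·√(n−2)/√(1−r²) ≥ 2.326
√(n−2) ≥ 2.326·√(1−0.2025) / 0.45 = 2.326·0.893029 / 0.45 = 4.6160
n−2 ≥ 21.3075  ⇒  n ≥ 23.3075
Smallest integer n = 24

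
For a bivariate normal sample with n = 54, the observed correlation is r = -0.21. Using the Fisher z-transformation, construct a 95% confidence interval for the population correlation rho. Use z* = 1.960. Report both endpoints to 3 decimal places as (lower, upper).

(-0.452, 0.061)

Fisher z: z_r = atanh(r) = ½·ln((1+(-0.21))/(1−(-0.21))) = -0.213171
SE(z) = 1/√(n−3) = 1/√51 = 0.140028
95% ⇒ z* = 1.960; margin = 1.960·0.140028 = 0.274455
CI on z-scale: (-0.487626, 0.061284)
Back-transform: tanh(-0.487626) = -0.452330, tanh(0.061284) = 0.061207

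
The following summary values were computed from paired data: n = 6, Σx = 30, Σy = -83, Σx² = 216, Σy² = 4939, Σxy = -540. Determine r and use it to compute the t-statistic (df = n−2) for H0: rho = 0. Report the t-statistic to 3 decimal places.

-0.516

S_xy = nΣxy − ΣxΣy = 6·(-540) − 30·(-83) = -3240 − (-2490) = -750
S_xx = nΣx² − (Σx)² = 6·216 − 30² = 1296 − 900 = 396
S_yy = nΣy² − (Σy)² = 6·4939 − (-83)² = 29634 − 6889 = 22745
r = S_xy / √(S_xx·S_yy) = -750 / √(396·22745) = -750 / √9007020 = -750 / 3001.1698 = -0.2499
t = r·√(n−2)/√(1−r²) = -0.2499·√4 / √(1−0.062450) = -0.499800 / 0.968272 = -0.516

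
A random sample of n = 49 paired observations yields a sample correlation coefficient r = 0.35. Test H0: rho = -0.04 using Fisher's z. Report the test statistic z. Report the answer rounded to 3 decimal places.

z_r = atanh(0.35) = 0.365444,  z_0 = atanh(-0.04) = -0.040021
SE = 1/√(n−3) = 1/√46 = 0.147442
z = (z_r − z_0)/SE = (0.365444 − (-0.040021)) / 0.147442 = 0.405465 / 0.147442 = 2.750

2.750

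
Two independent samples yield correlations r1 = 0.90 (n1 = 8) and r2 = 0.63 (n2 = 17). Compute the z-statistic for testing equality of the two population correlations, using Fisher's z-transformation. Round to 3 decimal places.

1.403

z1 = atanh(0.90) = 1.472219,  z2 = atanh(0.63) = 0.741416
SE = √(1/(n1−3) + 1/(n2−3)) = √(1/5 + 1/14) = √(0.2000000 + 0.0714286) = √0.2714286 = 0.520988
z = (z1 − z2)/SE = (1.472219 − 0.741416) / 0.520988 = 0.730803 / 0.520988 = 1.403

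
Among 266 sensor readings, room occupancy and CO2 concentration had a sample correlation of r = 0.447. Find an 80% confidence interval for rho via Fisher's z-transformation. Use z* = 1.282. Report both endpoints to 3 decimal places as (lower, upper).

(0.382, 0.508)

Fisher z: z_r = atanh(r) = ½·ln((1+0.447)/(1−0.447)) = 0.480945
SE(z) = 1/√(n−3) = 1/√263 = 0.061663
80% ⇒ z* = 1.282; margin = 1.282·0.061663 = 0.079052
CI on z-scale: (0.401893, 0.559997)
Back-transform: tanh(0.401893) = 0.381568, tanh(0.559997) = 0.507975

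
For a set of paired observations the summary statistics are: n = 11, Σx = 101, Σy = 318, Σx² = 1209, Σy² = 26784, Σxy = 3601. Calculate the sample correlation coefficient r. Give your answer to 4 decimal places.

0.3060

Numerator: nΣxy − (Σx)(Σy) = 11·3601 − (101)(318) = 7493
Denominator: √[(nΣx²−(Σx)²)(nΣy²−(Σy)²)]
  nΣx²−(Σx)² = 11·1209 − 10201 = 3098;  nΣy²−(Σy)² = 11·26784 − 101124 = 193500
  √(3098·193500) = √599463000 = 24483.9335
r = 7493 / 24483.9335 = 0.3060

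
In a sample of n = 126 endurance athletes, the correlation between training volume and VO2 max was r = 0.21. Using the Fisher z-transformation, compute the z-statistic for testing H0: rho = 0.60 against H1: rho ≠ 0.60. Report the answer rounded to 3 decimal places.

-5.323

Fisher z: atanh(0.21) = 0.213171, atanh(0.60) = 0.693147
z = (z_r − z_0)·√(n−3) = (0.213171 − 0.693147)·√123 = -0.479976 · 11.090537 = -5.323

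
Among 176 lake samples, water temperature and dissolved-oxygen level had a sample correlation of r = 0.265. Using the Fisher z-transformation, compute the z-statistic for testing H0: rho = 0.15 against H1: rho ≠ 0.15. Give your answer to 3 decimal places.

Fisher z: atanh(0.265) = 0.271478, atanh(0.15) = 0.151140
z = (z_r − z_0)·√(n−3) = (0.271478 − 0.151140)·√173 = 0.120338 · 13.152946 = 1.583

1.583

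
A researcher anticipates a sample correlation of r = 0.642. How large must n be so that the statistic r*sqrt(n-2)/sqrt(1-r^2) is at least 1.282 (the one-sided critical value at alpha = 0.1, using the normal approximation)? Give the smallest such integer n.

Need r·√(n−2)/√(1−r²) ≥ 1.282
√(n−2) ≥ 1.282·√(1−0.412164) / 0.642 = 1.282·0.766705 / 0.642 = 1.5310
n−2 ≥ 2.3440  ⇒  n ≥ 4.3440
Smallest integer n = 5

5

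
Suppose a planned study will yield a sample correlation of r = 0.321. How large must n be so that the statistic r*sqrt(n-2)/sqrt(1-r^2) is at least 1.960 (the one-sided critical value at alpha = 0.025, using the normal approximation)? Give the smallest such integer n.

r√(n−2)/√(1−r²) ≥ 1.960  ⇔  n−2 ≥ (1.960)²·(1−r²)/r²
(1−r²)/r² = (1−0.103041)/0.103041 = 8.7049
n ≥ 2 + 3.8416·8.7049 = 2 + 33.4407 = 35.4407
⌈35.4407⌉ = 36

36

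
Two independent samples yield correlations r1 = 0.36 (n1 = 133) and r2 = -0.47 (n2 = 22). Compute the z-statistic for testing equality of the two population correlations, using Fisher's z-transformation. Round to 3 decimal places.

3.611

Fisher z-transforms: z1 = atanh(0.36) = 0.376886, z2 = atanh(-0.47) = -0.510070; difference d = 0.886956
Var(d) = 1/130 + 1/19 = 0.0076923 + 0.0526316 = 0.0603239
z = d/√Var(d) = 0.886956 / √0.0603239 = 0.886956 / 0.245609 = 3.611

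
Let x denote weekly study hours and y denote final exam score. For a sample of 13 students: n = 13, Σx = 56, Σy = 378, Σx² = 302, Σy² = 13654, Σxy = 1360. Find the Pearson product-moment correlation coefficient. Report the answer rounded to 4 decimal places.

S_xy = nΣxy − ΣxΣy = 13·1360 − 56·378 = 17680 − 21168 = -3488
S_xx = nΣx² − (Σx)² = 13·302 − 56² = 3926 − 3136 = 790
S_yy = nΣy² − (Σy)² = 13·13654 − 378² = 177502 − 142884 = 34618
r = S_xy / √(S_xx·S_yy) = -3488 / √(790·34618) = -3488 / √27348220 = -3488 / 5229.5526 = -0.6670

-0.6670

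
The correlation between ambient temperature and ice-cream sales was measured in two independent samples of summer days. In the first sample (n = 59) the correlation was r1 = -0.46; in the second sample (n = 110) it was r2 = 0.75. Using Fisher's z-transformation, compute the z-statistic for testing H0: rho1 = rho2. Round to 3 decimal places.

z1 = atanh(-0.46) = -0.497311,  z2 = atanh(0.75) = 0.972955
SE = √(1/(n1−3) + 1/(n2−3)) = √(1/56 + 1/107) = √(0.0178571 + 0.0093458) = √0.0272029 = 0.164933
z = (z1 − z2)/SE = (-0.497311 − 0.972955) / 0.164933 = -1.470266 / 0.164933 = -8.914

-8.914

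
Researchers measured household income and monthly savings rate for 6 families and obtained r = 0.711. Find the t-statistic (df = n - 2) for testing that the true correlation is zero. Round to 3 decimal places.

2.022

t = r·√(n−2) / √(1−r²) with r = 0.711, n = 6
  = 0.711·√4 / √(1 − 0.505521)
  = 0.711·2.000000 / 0.703192
  = 1.422000 / 0.703192 = 2.022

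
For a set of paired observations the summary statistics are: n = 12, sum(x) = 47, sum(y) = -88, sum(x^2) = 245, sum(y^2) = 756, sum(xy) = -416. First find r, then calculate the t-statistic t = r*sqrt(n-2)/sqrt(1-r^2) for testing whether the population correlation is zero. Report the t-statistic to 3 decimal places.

S_xy = nΣxy − ΣxΣy = 12·(-416) − 47·(-88) = -4992 − (-4136) = -856
S_xx = nΣx² − (Σx)² = 12·245 − 47² = 2940 − 2209 = 731
S_yy = nΣy² − (Σy)² = 12·756 − (-88)² = 9072 − 7744 = 1328
r = S_xy / √(S_xx·S_yy) = -856 / √(731·1328) = -856 / √970768 = -856 / 985.2756 = -0.8688
t = r·√(n−2)/√(1−r²) = -0.8688·√10 / √(1−0.754813) = -2.747387 / 0.495164 = -5.548

-5.548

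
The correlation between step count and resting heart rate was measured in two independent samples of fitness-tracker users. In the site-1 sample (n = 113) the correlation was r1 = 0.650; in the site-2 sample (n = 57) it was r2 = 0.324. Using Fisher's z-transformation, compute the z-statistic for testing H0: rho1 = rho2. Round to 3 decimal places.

z1 = atanh(0.650) = 0.775299,  z2 = atanh(0.324) = 0.336110
SE = √(1/(n1−3) + 1/(n2−3)) = √(1/110 + 1/54) = √(0.0090909 + 0.0185185) = √0.0276094 = 0.166161
z = (z1 − z2)/SE = (0.775299 − 0.336110) / 0.166161 = 0.439189 / 0.166161 = 2.643

2.643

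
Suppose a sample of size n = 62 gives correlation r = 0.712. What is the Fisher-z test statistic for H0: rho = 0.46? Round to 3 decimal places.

3.026

Fisher z: atanh(0.712) = 0.891229, atanh(0.46) = 0.497311
z = (z_r − z_0)·√(n−3) = (0.891229 − 0.497311)·√59 = 0.393918 · 7.681146 = 3.026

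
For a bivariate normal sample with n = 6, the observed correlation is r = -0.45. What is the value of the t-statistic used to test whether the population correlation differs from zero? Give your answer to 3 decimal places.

t = r·√(n−2) / √(1−r²) with r = -0.45, n = 6
  = -0.45·√4 / √(1 − 0.2025)
  = -0.45·2.000000 / 0.893029
  = -0.900000 / 0.893029 = -1.008

-1.008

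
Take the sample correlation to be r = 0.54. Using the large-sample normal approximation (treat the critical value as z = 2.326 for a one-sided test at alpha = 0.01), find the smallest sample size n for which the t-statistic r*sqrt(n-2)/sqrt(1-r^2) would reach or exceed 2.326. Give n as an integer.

16

Need r·√(n−2)/√(1−r²) ≥ 2.326
√(n−2) ≥ 2.326·√(1−0.2916) / 0.54 = 2.326·0.841665 / 0.54 = 3.6254
n−2 ≥ 13.1435  ⇒  n ≥ 15.1435
Smallest integer n = 16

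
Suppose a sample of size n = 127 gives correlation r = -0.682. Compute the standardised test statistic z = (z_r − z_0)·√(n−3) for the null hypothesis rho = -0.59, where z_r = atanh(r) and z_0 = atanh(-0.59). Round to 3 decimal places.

z_r = atanh(-0.682) = -0.832844,  z_0 = atanh(-0.59) = -0.677666
SE = 1/√(n−3) = 1/√124 = 0.089803
z = (z_r − z_0)/SE = (-0.832844 − (-0.677666)) / 0.089803 = -0.155178 / 0.089803 = -1.728

-1.728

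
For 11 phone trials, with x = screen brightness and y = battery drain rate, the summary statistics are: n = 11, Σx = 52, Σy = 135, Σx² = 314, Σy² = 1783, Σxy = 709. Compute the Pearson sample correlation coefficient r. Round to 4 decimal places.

0.7635

Numerator: nΣxy − (Σx)(Σy) = 11·709 − (52)(135) = 779
Denominator: √[(nΣx²−(Σx)²)(nΣy²−(Σy)²)]
  nΣx²−(Σx)² = 11·314 − 2704 = 750;  nΣy²−(Σy)² = 11·1783 − 18225 = 1388
  √(750·1388) = √1041000 = 1020.2941
r = 779 / 1020.2941 = 0.7635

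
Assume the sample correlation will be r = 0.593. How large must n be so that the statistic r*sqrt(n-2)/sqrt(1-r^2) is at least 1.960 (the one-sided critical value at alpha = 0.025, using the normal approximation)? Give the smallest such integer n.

r√(n−2)/√(1−r²) ≥ 1.960  ⇔  n−2 ≥ (1.960)²·(1−r²)/r²
(1−r²)/r² = (1−0.351649)/0.351649 = 1.8437
n ≥ 2 + 3.8416·1.8437 = 2 + 7.0828 = 9.0828
⌈9.0828⌉ = 10

10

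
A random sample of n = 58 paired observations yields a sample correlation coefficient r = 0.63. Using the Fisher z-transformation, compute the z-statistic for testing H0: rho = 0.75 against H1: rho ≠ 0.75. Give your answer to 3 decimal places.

z_r = atanh(0.63) = 0.741416,  z_0 = atanh(0.75) = 0.972955
SE = 1/√(n−3) = 1/√55 = 0.134840
z = (z_r − z_0)/SE = (0.741416 − 0.972955) / 0.134840 = -0.231539 / 0.134840 = -1.717

-1.717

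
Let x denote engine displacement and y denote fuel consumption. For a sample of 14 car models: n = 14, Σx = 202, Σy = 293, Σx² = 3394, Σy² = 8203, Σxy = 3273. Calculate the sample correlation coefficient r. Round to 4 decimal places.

S_xy = nΣxy − ΣxΣy = 14·3273 − 202·293 = 45822 − 59186 = -13364
S_xx = nΣx² − (Σx)² = 14·3394 − 202² = 47516 − 40804 = 6712
S_yy = nΣy² − (Σy)² = 14·8203 − 293² = 114842 − 85849 = 28993
r = S_xy / √(S_xx·S_yy) = -13364 / √(6712·28993) = -13364 / √194601016 = -13364 / 13949.9468 = -0.9580

-0.9580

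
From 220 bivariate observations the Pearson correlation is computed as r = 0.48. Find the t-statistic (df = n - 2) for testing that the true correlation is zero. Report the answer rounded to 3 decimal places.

t = r·√(n−2) / √(1−r²) with r = 0.48, n = 220
  = 0.48·√218 / √(1 − 0.2304)
  = 0.48·14.764823 / 0.877268
  = 7.087115 / 0.877268 = 8.079

8.079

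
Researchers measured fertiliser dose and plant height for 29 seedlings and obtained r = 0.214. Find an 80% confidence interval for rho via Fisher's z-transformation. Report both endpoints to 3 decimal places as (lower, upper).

z_r = atanh(0.214) = 0.217360;  SE = 1/√(n−3) = 1/√26 = 0.196116
z-limits: 0.217360 ± 1.282·0.196116 = 0.217360 ± 0.251421 = [-0.034061, 0.468781]
ρ-limits: (tanh -0.034061, tanh 0.468781) = (-0.034, 0.437)

(-0.034, 0.437)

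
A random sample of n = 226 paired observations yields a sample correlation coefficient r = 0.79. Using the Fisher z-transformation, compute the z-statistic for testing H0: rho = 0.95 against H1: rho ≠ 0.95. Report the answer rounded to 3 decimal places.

Fisher z: atanh(0.79) = 1.071432, atanh(0.95) = 1.831781
z = (z_r − z_0)·√(n−3) = (1.071432 − 1.831781)·√223 = -0.760349 · 14.933185 = -11.354

-11.354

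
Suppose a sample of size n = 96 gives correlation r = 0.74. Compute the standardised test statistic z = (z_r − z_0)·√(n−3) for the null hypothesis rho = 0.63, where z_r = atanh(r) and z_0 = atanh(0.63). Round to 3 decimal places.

2.016

Fisher z: atanh(0.74) = 0.950479, atanh(0.63) = 0.741416
z = (z_r − z_0)·√(n−3) = (0.950479 − 0.741416)·√93 = 0.209063 · 9.643651 = 2.016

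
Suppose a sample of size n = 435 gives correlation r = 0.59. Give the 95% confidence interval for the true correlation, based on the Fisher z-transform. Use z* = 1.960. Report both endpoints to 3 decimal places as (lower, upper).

z_r = atanh(0.59) = 0.677666;  SE = 1/√(n−3) = 1/√432 = 0.048113
z-limits: 0.677666 ± 1.960·0.048113 = 0.677666 ± 0.094301 = [0.583365, 0.771967]
ρ-limits: (tanh 0.583365, tanh 0.771967) = (0.525, 0.648)

(0.525, 0.648)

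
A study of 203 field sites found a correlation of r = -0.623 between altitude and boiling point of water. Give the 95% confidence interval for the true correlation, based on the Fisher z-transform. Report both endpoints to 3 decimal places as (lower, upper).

z_r = atanh(-0.623) = -0.729893;  SE = 1/√(n−3) = 1/√200 = 0.070711
z-limits: -0.729893 ± 1.960·0.070711 = -0.729893 ± 0.138594 = [-0.868487, -0.591299]
ρ-limits: (tanh -0.868487, tanh -0.591299) = (-0.701, -0.531)

(-0.701, -0.531)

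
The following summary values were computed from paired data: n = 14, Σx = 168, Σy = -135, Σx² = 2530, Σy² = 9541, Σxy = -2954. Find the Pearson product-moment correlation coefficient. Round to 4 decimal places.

-0.6482

S_xy = nΣxy − ΣxΣy = 14·(-2954) − 168·(-135) = -41356 − (-22680) = -18676
S_xx = nΣx² − (Σx)² = 14·2530 − 168² = 35420 − 28224 = 7196
S_yy = nΣy² − (Σy)² = 14·9541 − (-135)² = 133574 − 18225 = 115349
r = S_xy / √(S_xx·S_yy) = -18676 / √(7196·115349) = -18676 / √830051404 = -18676 / 28810.6127 = -0.6482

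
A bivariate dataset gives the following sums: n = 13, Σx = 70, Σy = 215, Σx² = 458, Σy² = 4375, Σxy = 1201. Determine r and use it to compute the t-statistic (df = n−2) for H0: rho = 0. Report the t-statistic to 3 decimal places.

0.565

S_xy = nΣxy − ΣxΣy = 13·1201 − 70·215 = 15613 − 15050 = 563
S_xx = nΣx² − (Σx)² = 13·458 − 70² = 5954 − 4900 = 1054
S_yy = nΣy² − (Σy)² = 13·4375 − 215² = 56875 − 46225 = 10650
r = S_xy / √(S_xx·S_yy) = 563 / √(1054·10650) = 563 / √11225100 = 563 / 3350.3880 = 0.1680
t = r·√(n−2)/√(1−r²) = 0.1680·√11 / √(1−0.028224) = 0.557193 / 0.985787 = 0.565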